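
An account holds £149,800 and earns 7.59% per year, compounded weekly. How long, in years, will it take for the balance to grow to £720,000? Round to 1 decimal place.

20.7 years

(1 + 0.00145962)^(52t) = 720,000/149,800 = 4.8064.
52t·ln(1 + 0.00145962) = ln(4.8064); 52t = 1.57/0.00145855 ≈ 1076.3764.
t ≈ 20.6995 years.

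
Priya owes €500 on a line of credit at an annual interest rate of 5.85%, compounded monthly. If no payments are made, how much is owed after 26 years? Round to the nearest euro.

Growth factor = (1 + 0.004875)^312 ≈ 4.559917667.
A ≈ 500 × 4.559917667 ≈ 2,279.9588.

€2,280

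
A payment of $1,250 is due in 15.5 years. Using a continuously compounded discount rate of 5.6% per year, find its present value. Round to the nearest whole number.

P = A·e^(−rt) = 1,250·e^(−0.868).
e^(−0.868) ≈ 0.4197902908, so P ≈ 524.7379.

$525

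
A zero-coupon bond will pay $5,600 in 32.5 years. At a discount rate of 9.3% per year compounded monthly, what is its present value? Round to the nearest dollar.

Growth factor = (1 + 0.00775)^390 ≈ 20.30461045.
P = 5,600/20.30461045 ≈ 275.7994.

$276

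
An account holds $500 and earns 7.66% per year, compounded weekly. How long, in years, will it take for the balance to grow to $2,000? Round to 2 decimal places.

18.11 years

(1 + 0.00147308)^(52t) = 2,000/500 = 4.
52t·ln(1 + 0.00147308) = ln(4); 52t = 1.3863/0.00147199 ≈ 941.7805.
t ≈ 18.1112 years.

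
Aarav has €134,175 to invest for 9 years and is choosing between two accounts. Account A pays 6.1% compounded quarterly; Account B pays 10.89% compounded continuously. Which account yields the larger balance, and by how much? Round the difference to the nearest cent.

Account A growth factor: (1 + 0.01525)^36 ≈ 1.72435997566; balance ≈ 231,365.9997.
Account B growth factor: e^(0.1089·9) = e^0.9801 ≈ 2.66472270088; balance ≈ 357,539.1684.
Account B is larger by 126,173.1687.

Account B, by €126,173.17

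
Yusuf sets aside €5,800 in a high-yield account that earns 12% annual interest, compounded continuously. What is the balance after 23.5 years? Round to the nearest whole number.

€97,306

A = P·e^(rt) = 5,800·e^(0.12·23.5) = 5,800·e^2.82.
e^2.82 ≈ 16.776850672, so A ≈ 97,305.7339.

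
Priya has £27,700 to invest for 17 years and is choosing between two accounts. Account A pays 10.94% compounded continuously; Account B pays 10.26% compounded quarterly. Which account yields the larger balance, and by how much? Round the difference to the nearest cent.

A: e^(0.1094·17) = e^1.8598 ≈ 6.42245215254, so 27,700 × 6.42245215254 ≈ 177,901.9246.
B: (1 + 0.02565)^68 ≈ 5.59686119847, so 27,700 × 5.59686119847 ≈ 155,033.0552.
Difference ≈ 22,868.8694 in favor of A.

Account A, by £22,868.87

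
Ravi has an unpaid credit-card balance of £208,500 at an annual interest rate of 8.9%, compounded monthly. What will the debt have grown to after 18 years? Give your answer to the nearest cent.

£1,028,675.68

Periodic rate = 8.9%/12 = 0.00741667; periods = 12·18 = 216.
A = 208,500·(1 + 0.089/12)^216 ≈ 208,500·4.933696287965 ≈ 1,028,675.6760.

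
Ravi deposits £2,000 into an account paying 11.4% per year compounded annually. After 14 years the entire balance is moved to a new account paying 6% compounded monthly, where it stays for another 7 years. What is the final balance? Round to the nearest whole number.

After 14 years at 11.4%: 2,000 × 4.5330725699 ≈ 9,066.1451.
Then 7 years at 6%: 9,066.1451 × 1.5203696361 ≈ 13,783.8918.

£13,784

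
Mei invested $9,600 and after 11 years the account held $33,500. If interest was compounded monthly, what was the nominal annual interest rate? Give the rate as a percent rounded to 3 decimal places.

The 132-period growth factor is 33,500/9,600 = 3.48958.
r/12 = 3.48958^(1/132) − 1 ≈ 0.00951301, so r ≈ 12·0.00951301 = 11.41561%.

11.416%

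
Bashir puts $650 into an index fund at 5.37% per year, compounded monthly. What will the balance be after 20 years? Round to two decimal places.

Growth factor = (1 + 0.004475)^240 ≈ 2.920059726.
A ≈ 650 × 2.920059726 ≈ 1,898.0388.

$1,898.04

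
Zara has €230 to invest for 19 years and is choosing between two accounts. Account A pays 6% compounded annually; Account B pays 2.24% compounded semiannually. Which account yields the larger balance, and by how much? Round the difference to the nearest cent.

Account A, by €344.70

A: (1 + 0.06)^19 ≈ 3.0255995, so 230 × 3.0255995 ≈ 695.8879.
B: (1 + 0.0112)^38 ≈ 1.52689199, so 230 × 1.52689199 ≈ 351.1852.
Difference ≈ 344.7027 in favor of A.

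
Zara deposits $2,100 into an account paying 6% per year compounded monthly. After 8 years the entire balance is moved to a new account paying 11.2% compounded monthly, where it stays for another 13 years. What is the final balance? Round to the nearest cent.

$14,439.81

After 8 years at 6%: 2,100 × 1.6141427085 ≈ 3,389.6997.
Then 13 years at 11.2%: 3,389.6997 × 4.2599069508 ≈ 14,439.8053.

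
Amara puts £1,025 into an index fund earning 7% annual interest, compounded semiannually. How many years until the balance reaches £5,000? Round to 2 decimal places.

23.03 years

We need (1 + 0.035)^(2t) = 4.878, so 2t = ln 4.878 / ln 1.035 ≈ 46.0663.
t ≈ 46.0663/2 = 23.0331 years.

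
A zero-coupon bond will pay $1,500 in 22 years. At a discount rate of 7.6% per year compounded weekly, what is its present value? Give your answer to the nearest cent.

Periodic rate = 7.6%/52 = 0.00146154; 1144 periods.
P = 1,500/(1 + 0.076/52)^1144 ≈ 1,500/5.316309412 ≈ 282.1506.

$282.15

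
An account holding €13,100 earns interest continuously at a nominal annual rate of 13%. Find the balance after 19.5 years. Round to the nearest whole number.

A = P·e^(rt) = 13,100·e^(0.13·19.5) = 13,100·e^2.535.
e^2.535 ≈ 12.616430848, so A ≈ 165,275.2441.

€165,275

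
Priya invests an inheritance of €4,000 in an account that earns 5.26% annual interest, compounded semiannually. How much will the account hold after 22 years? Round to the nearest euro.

Growth factor = (1 + 0.0263)^44 ≈ 3.1337941955.
A ≈ 4,000 × 3.1337941955 ≈ 12,535.1768.

€12,535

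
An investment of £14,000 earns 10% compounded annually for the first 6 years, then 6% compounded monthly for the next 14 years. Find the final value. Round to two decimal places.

£57,330.08

After 6 years at 10%: 14,000 × 1.771561 ≈ 24,801.8540.
Then 14 years at 6%: 24,801.8540 × 2.3115238303 ≈ 57,330.0766.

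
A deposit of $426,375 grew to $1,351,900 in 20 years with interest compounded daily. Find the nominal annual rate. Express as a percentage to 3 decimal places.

5.770%

(1 + r/365)^7300 = 1,351,900/426,375 = 3.17068.
1 + r/365 = 3.17068^(1/7300) ≈ 1.000158, so r/365 ≈ 0.000158087.
r ≈ 365·0.000158087 = 5.77019%.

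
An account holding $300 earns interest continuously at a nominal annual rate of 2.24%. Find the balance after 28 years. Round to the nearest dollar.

$562

A = P·e^(rt) = 300·e^(0.0224·28) = 300·e^0.6272.
e^0.6272 ≈ 1.87236062, so A ≈ 561.7082.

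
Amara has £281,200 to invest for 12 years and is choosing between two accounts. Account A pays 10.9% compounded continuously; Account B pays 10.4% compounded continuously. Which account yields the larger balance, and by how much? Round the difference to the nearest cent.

Account A, by £60,570.35

Account A growth factor: e^(0.109·12) = e^1.308 ≈ 3.698768772194; balance ≈ 1,040,093.7787.
Account B growth factor: e^(0.104·12) = e^1.248 ≈ 3.48336924758; balance ≈ 979,523.4324.
Account A is larger by 60,570.3463.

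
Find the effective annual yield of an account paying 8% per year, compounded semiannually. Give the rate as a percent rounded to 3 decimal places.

One year is 2 periods at 0.04 each: (1 + 0.04)^2 ≈ 1.0816.
EAR = 1.0816 − 1 ≈ 8.16000%.

8.160%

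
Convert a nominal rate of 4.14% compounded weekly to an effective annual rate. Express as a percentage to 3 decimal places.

4.225%

One year is 52 periods at 0.000796154 each: (1 + 0.000796154)^52 ≈ 1.042252.
EAR = 1.042252 − 1 ≈ 4.22518%.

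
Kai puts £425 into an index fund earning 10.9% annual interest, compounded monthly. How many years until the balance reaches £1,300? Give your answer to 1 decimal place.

10.3 years

(1 + 0.00908333)^(12t) = 1,300/425 = 3.0588.
12t·ln(1 + 0.00908333) = ln(3.0588); 12t = 1.118/0.00904233 ≈ 123.6441.
t ≈ 10.3037 years.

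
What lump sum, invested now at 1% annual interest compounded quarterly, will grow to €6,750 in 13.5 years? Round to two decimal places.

€5,898.58

Growth factor = (1 + 0.0025)^54 ≈ 1.144343981.
P = 6,750/1.144343981 ≈ 5,898.5760.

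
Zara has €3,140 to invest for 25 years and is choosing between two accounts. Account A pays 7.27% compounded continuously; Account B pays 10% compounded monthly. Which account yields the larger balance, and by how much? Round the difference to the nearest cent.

A: e^(0.0727·25) = e^1.8175 ≈ 6.1564480748, so 3,140 × 6.1564480748 ≈ 19,331.2470.
B: (1 + 0.1/12)^300 ≈ 12.056945024, so 3,140 × 12.056945024 ≈ 37,858.8074.
Difference ≈ 18,527.5604 in favor of B.

Account B, by €18,527.56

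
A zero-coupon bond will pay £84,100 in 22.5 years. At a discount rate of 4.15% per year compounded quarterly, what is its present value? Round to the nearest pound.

£33,217

Growth factor = (1 + 0.010375)^90 ≈ 2.5318225439.
P = 84,100/2.5318225439 ≈ 33,217.1780.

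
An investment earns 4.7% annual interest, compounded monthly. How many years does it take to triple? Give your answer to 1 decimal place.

(1 + 0.00391667)^(12t) = 3.
12t = ln 3 / ln(1 + 0.00391667) ≈ 1.0986/0.00390902 ≈ 281.0457.
t ≈ 23.4205.

23.4 years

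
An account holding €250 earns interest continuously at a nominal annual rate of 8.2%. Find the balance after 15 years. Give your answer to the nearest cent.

€855.31

A = P·e^(rt) = 250·e^(0.082·15) = 250·e^1.23.
e^1.23 ≈ 3.42122954, so A ≈ 855.3074.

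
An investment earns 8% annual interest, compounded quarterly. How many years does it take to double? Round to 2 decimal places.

8.75 years

(1 + 0.02)^(4t) = 2.
4t = ln 2 / ln(1 + 0.02) ≈ 0.69315/0.0198026 ≈ 35.0028.
t ≈ 8.7507.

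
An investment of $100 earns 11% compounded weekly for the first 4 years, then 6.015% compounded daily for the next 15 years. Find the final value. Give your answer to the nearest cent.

$382.56

Phase 1: 100·(1 + 0.11/52)^208 ≈ 155.1986.
Phase 2: 155.1986·(1 + 0.06015/365)^5475 ≈ 382.5583.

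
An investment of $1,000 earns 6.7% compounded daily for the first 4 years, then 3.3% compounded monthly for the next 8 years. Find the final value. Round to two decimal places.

Phase 1: 1,000·(1 + 0.067/365)^1460 ≈ 1,307.3150.
Phase 2: 1,307.3150·(1 + 0.00275)^96 ≈ 1,701.6750.

$1,701.68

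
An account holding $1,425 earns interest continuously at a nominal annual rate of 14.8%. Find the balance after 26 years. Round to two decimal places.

A = P·e^(rt) = 1,425·e^(0.148·26) = 1,425·e^3.848.
e^3.848 ≈ 46.899171029, so A ≈ 66,831.3187.

$66,831.32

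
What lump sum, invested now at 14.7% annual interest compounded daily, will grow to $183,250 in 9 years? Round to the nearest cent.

Growth factor = (1 + 0.147/365)^3285 ≈ 3.75366861532.
P = 183,250/3.75366861532 ≈ 48,818.9073.

$48,818.91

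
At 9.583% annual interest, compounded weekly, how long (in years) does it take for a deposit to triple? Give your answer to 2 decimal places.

11.47 years

(1 + 0.00184288)^(52t) = 3.
52t = ln 3 / ln(1 + 0.00184288) ≈ 1.0986/0.00184119 ≈ 596.6865.
t ≈ 11.4747.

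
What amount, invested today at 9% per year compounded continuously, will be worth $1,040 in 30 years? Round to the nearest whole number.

P = A·e^(−rt) = 1,040·e^(−2.7).
e^(−2.7) ≈ 0.06720551274, so P ≈ 69.8937.

$70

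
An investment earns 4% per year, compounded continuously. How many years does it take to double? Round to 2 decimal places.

e^(0.04t) = 2, so 0.04t = ln 2 ≈ 0.69315.
t ≈ 0.69315/0.04 ≈ 17.3287.

17.33 years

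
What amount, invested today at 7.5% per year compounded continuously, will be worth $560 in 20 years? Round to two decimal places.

$124.95

P = A·e^(−rt) = 560·e^(−1.5).
e^(−1.5) ≈ 0.22313016, so P ≈ 124.9529.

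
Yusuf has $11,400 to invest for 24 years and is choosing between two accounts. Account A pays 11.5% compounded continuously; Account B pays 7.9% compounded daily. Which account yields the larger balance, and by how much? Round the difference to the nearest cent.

Account A, by $104,218.85

A: e^(0.115·24) = e^2.76 ≈ 15.7998429483, so 11,400 × 15.7998429483 ≈ 180,118.2096.
B: (1 + 0.079/365)^8760 ≈ 6.6578382584, so 11,400 × 6.6578382584 ≈ 75,899.3561.
Difference ≈ 104,218.8535 in favor of A.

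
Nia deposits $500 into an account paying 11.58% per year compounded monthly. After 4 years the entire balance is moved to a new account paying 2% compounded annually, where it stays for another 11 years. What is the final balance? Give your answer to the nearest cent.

$985.76

Phase 1: 500·(1 + 0.00965)^48 ≈ 792.8130.
Phase 2: 792.8130·(1 + 0.02)^11 ≈ 985.7634.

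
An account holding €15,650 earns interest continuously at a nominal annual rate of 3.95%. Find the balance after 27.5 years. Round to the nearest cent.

€46,373.16

A = P·e^(rt) = 15,650·e^(0.0395·27.5) = 15,650·e^1.08625.
e^1.08625 ≈ 2.9631414315, so A ≈ 46,373.1634.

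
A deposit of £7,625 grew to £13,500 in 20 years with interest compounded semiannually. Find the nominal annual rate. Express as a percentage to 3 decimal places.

2.877%

The 40-period growth factor is 13,500/7,625 = 1.77049.
r/2 = 1.77049^(1/40) − 1 ≈ 0.0143839, so r ≈ 2·0.0143839 = 2.87678%.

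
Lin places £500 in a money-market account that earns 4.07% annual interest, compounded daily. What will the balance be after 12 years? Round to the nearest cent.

£814.83

Periodic rate = 4.07%/365 = 0.000111507; periods = 365·12 = 4380.
A = 500·(1 + 0.0407/365)^4380 ≈ 500·1.62966223 ≈ 814.8311.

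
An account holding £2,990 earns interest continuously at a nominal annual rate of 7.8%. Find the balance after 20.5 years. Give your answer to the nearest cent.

£14,794.76

A = P·e^(rt) = 2,990·e^(0.078·20.5) = 2,990·e^1.599.
e^1.599 ≈ 4.9480818677, so A ≈ 14,794.7648.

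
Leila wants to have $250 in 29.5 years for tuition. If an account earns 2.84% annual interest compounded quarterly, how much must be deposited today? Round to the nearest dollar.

$108

Periodic rate = 2.84%/4 = 0.0071; 118 periods.
P = 250/(1 + 0.0071)^118 ≈ 250/2.30444488 ≈ 108.4860.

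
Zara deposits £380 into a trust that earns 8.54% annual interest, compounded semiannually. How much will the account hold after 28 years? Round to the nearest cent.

Growth factor = (1 + 0.0427)^56 ≈ 10.39740398.
A ≈ 380 × 10.39740398 ≈ 3,951.0135.

£3,951.01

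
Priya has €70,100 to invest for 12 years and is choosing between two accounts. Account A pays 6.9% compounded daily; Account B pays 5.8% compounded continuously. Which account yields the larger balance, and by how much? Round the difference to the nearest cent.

Account A growth factor: (1 + 0.069/365)^4380 ≈ 2.28855759251; balance ≈ 160,427.8872.
Account B growth factor: e^(0.058·12) = e^0.696 ≈ 2.0057137852; balance ≈ 140,600.5363.
Account A is larger by 19,827.3509.

Account A, by €19,827.35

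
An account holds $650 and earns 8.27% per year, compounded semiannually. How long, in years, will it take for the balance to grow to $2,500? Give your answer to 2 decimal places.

16.62 years

We need (1 + 0.04135)^(2t) = 3.8462, so 2t = ln 3.8462 / ln 1.04135 ≈ 33.2463.
t ≈ 33.2463/2 = 16.6232 years.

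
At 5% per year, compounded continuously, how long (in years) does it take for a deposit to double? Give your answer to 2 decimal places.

e^(0.05t) = 2, so 0.05t = ln 2 ≈ 0.69315.
t ≈ 0.69315/0.05 ≈ 13.8629.

13.86 years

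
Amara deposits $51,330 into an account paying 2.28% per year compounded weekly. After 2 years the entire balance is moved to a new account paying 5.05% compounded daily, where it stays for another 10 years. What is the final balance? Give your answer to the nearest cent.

After 2 years at 2.28%: 51,330 × 1.0466452047 ≈ 53,724.2984.
Then 10 years at 5.05%: 53,724.2984 × 1.6569276401 ≈ 89,017.2749.

$89,017.27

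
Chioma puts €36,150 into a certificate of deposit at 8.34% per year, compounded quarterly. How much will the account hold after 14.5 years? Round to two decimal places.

€119,646.62

Growth factor = (1 + 0.02085)^58 ≈ 3.30972660336.
A ≈ 36,150 × 3.30972660336 ≈ 119,646.6167.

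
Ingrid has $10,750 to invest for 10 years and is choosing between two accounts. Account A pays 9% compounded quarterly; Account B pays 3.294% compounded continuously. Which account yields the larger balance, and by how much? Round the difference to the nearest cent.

A: (1 + 0.0225)^40 ≈ 2.4351889654, so 10,750 × 2.4351889654 ≈ 26,178.2814.
B: e^(0.03294·10) = e^0.3294 ≈ 1.3901337979, so 10,750 × 1.3901337979 ≈ 14,943.9383.
Difference ≈ 11,234.3431 in favor of A.

Account A, by $11,234.34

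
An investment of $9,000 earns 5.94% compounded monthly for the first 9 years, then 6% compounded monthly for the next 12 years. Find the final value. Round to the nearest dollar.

$31,460

Phase 1: 9,000·(1 + 0.00495)^108 ≈ 15,340.6442.
Phase 2: 15,340.6442·(1 + 0.005)^144 ≈ 31,459.8387.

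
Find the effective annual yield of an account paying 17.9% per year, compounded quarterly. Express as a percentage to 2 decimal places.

19.14%

One year is 4 periods at 0.04475 each: (1 + 0.04475)^4 ≈ 1.191378.
EAR = 1.191378 − 1 ≈ 19.13778%.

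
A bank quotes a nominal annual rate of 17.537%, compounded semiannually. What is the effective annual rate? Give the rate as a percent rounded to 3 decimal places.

One year is 2 periods at 0.087685 each: (1 + 0.087685)^2 ≈ 1.183059.
EAR = 1.183059 − 1 ≈ 18.30587%.

18.306%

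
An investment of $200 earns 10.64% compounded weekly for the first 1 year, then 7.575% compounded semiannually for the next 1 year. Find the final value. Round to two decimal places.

$239.60

After 1 years at 10.64%: 200 × 1.11214579 ≈ 222.4292.
Then 1 years at 7.575%: 222.4292 × 1.07718452 ≈ 239.5972.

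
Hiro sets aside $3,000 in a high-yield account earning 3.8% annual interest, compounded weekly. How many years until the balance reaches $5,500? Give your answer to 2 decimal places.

(1 + 0.000730769)^(52t) = 5,500/3,000 = 1.8333.
52t·ln(1 + 0.000730769) = ln(1.8333); 52t = 0.60614/0.000730502 ≈ 829.7520.
t ≈ 15.9568 years.

15.96 years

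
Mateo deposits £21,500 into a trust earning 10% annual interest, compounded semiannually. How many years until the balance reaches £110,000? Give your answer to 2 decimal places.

We need (1 + 0.05)^(2t) = 5.1163, so 2t = ln 5.1163 / ln 1.05 ≈ 33.4581.
t ≈ 33.4581/2 = 16.7291 years.

16.73 years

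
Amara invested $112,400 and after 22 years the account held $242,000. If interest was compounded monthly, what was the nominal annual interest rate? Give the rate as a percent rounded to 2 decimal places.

(1 + r/12)^264 = 242,000/112,400 = 2.15302.
1 + r/12 = 2.15302^(1/264) ≈ 1.002909, so r/12 ≈ 0.00290905.
r ≈ 12·0.00290905 = 3.49086%.

3.49%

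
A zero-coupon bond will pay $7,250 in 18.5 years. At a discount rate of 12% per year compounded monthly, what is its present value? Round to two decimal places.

Periodic rate = 12%/12 = 0.01; 222 periods.
P = 7,250/(1 + 0.01)^222 ≈ 7,250/9.10636345 ≈ 796.1466.

$796.15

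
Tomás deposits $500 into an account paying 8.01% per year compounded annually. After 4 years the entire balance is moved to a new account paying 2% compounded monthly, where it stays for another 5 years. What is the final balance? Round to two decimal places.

Phase 1: 500·(1 + 0.0801)^4 ≈ 680.4965.
Phase 2: 680.4965·(1 + 0.02/12)^60 ≈ 752.0023.

$752.00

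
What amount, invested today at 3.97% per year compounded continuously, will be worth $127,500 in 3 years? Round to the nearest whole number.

$113,184

P = A·e^(−rt) = 127,500·e^(−0.1191).
e^(−0.1191) ≈ 0.887719024421, so P ≈ 113,184.1756.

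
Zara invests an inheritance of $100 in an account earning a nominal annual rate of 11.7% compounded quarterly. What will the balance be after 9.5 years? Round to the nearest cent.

Growth factor = (1 + 0.02925)^38 ≈ 2.99084065.
A ≈ 100 × 2.99084065 ≈ 299.0841.

$299.08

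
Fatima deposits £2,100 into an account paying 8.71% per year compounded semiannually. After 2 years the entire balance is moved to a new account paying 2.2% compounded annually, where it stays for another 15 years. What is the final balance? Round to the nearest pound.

Phase 1: 2,100·(1 + 0.04355)^4 ≈ 2,490.4186.
Phase 2: 2,490.4186·(1 + 0.022)^15 ≈ 3,451.7218.

£3,452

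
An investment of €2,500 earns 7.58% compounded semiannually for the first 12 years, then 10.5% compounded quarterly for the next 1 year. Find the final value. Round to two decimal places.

After 12 years at 7.58%: 2,500 × 2.441924807 ≈ 6,104.8120.
Then 1 years at 10.5%: 6,104.8120 × 1.109207201 ≈ 6,771.5015.

€6,771.50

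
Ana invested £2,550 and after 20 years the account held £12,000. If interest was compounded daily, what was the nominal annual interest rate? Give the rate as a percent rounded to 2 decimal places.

7.74%

The 7300-period growth factor is 12,000/2,550 = 4.70588.
r/365 = 4.70588^(1/7300) − 1 ≈ 0.000212189, so r ≈ 365·0.000212189 = 7.74489%.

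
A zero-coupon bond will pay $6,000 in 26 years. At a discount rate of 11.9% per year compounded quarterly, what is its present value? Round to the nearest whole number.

$284

Periodic rate = 11.9%/4 = 0.02975; 104 periods.
P = 6,000/(1 + 0.02975)^104 ≈ 6,000/21.09149019 ≈ 284.4749.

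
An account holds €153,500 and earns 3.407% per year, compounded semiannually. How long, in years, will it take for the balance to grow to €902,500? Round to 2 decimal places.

(1 + 0.017035)^(2t) = 902,500/153,500 = 5.8795.
2t·ln(1 + 0.017035) = ln(5.8795); 2t = 1.7715/0.0168915 ≈ 104.8732.
t ≈ 52.4366 years.

52.44 years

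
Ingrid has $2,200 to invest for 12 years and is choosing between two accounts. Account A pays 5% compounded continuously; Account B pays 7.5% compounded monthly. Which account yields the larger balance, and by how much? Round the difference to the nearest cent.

Account B, by $1,387.33

Account A growth factor: e^(0.05·12) = e^0.6 ≈ 1.8221188; balance ≈ 4,008.6614.
Account B growth factor: (1 + 0.00625)^144 ≈ 2.452723805; balance ≈ 5,395.9924.
Account B is larger by 1,387.3310.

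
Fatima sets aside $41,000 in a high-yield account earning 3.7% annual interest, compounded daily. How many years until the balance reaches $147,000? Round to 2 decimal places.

34.51 years

(1 + 0.00010137)^(365t) = 147,000/41,000 = 3.5854.
365t·ln(1 + 0.00010137) = ln(3.5854); 365t = 1.2769/0.000101365 ≈ 12596.6949.
t ≈ 34.5115 years.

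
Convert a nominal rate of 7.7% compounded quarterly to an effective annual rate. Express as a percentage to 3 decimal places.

7.925%

One year is 4 periods at 0.01925 each: (1 + 0.01925)^4 ≈ 1.079252.
EAR = 1.079252 − 1 ≈ 7.92520%.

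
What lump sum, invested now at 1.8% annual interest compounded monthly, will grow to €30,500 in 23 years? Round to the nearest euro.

€20,167

Periodic rate = 1.8%/12 = 0.0015; 276 periods.
P = 30,500/(1 + 0.0015)^276 ≈ 30,500/1.5123879267 ≈ 20,166.7836.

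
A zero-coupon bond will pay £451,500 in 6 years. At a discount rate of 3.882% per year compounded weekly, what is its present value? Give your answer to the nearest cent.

£357,717.04

Growth factor = (1 + 0.03882/52)^312 ≈ 1.26217080718.
P = 451,500/1.26217080718 ≈ 357,717.0359.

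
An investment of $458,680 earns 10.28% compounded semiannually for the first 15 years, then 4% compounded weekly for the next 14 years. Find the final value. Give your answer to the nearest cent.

After 15 years at 10.28%: 458,680 × 4.498204342301 ≈ 2,063,236.3677.
Then 14 years at 4%: 2,063,236.3677 × 1.750295666193 ≈ 3,611,273.6728.

$3,611,273.67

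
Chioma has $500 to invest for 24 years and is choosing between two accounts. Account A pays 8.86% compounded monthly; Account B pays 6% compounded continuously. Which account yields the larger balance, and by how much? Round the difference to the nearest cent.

Account A growth factor: (1 + 0.0886/12)^288 ≈ 8.319386104; balance ≈ 4,159.6931.
Account B growth factor: e^(0.06·24) = e^1.44 ≈ 4.220695817; balance ≈ 2,110.3479.
Account A is larger by 2,049.3451.

Account A, by $2,049.35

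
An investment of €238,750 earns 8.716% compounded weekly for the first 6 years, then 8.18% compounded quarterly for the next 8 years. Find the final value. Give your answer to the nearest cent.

€769,497.57

After 6 years at 8.716%: 238,750 × 1.68627542865 ≈ 402,598.2586.
Then 8 years at 8.18%: 402,598.2586 × 1.91132860943 ≈ 769,497.5697.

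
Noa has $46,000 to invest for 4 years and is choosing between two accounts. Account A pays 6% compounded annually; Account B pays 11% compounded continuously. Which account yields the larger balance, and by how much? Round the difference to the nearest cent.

Account A growth factor: (1 + 0.06)^4 ≈ 1.26247696; balance ≈ 58,073.9402.
Account B growth factor: e^(0.11·4) = e^0.44 ≈ 1.5527072185; balance ≈ 71,424.5321.
Account B is larger by 13,350.5919.

Account B, by $13,350.59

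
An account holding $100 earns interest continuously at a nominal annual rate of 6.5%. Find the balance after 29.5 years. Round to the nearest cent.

$680.39

A = P·e^(rt) = 100·e^(0.065·29.5) = 100·e^1.9175.
e^1.9175 ≈ 6.80392737, so A ≈ 680.3927.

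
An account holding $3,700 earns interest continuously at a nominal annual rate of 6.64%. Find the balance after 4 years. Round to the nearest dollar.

$4,826

A = P·e^(rt) = 3,700·e^(0.0664·4) = 3,700·e^0.2656.
e^0.2656 ≈ 1.304213269, so A ≈ 4,825.5891.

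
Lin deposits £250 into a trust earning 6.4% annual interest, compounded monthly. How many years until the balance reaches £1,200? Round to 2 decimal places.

24.57 years

(1 + 0.00533333)^(12t) = 1,200/250 = 4.8.
12t·ln(1 + 0.00533333) = ln(4.8); 12t = 1.5686/0.00531916 ≈ 294.8991.
t ≈ 24.5749 years.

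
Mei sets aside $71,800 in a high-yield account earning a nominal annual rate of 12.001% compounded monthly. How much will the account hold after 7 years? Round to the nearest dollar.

Growth factor = (1 + 0.12001/12)^84 ≈ 2.30688262139.
A ≈ 71,800 × 2.30688262139 ≈ 165,634.1722.

$165,634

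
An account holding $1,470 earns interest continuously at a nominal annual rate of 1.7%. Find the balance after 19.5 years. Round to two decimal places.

A = P·e^(rt) = 1,470·e^(0.017·19.5) = 1,470·e^0.3315.
e^0.3315 ≈ 1.393056146, so A ≈ 2,047.7925.

$2,047.79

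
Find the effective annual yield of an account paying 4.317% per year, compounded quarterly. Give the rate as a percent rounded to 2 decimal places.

4.39%

One year is 4 periods at 0.0107925 each: (1 + 0.0107925)^4 ≈ 1.043874.
EAR = 1.043874 − 1 ≈ 4.38739%.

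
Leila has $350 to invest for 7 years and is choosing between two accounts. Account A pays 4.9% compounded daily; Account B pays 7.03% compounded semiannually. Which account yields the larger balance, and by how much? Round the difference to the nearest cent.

Account B, by $74.50

A: (1 + 0.049/365)^2555 ≈ 1.40913632, so 350 × 1.40913632 ≈ 493.1977.
B: (1 + 0.03515)^14 ≈ 1.62198193, so 350 × 1.62198193 ≈ 567.6937.
Difference ≈ 74.4960 in favor of B.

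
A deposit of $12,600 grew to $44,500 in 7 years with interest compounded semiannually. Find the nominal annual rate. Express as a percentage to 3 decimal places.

(1 + r/2)^14 = 44,500/12,600 = 3.53175.
1 + r/2 = 3.53175^(1/14) ≈ 1.094314, so r/2 ≈ 0.0943144.
r ≈ 2·0.0943144 = 18.86288%.

18.863%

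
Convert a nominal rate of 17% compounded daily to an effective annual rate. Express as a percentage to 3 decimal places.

EAR = (1 + 17%/365)^365 − 1 = (1 + 0.000465753)^365 − 1.
(1 + 0.000465753)^365 ≈ 1.185258, so EAR ≈ 18.52579%.

18.526%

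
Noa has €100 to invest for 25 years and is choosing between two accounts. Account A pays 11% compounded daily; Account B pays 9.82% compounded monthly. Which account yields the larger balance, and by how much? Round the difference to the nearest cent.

Account A, by €410.55

A: (1 + 0.11/365)^9125 ≈ 15.63615248, so 100 × 15.63615248 ≈ 1,563.6152.
B: (1 + 0.0982/12)^300 ≈ 11.53065828, so 100 × 11.53065828 ≈ 1,153.0658.
Difference ≈ 410.5494 in favor of A.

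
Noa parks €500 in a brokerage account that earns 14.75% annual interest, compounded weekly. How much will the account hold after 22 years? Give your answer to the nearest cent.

€12,772.05

Growth factor = (1 + 0.1475/52)^1144 ≈ 25.544100784.
A ≈ 500 × 25.544100784 ≈ 12,772.0504.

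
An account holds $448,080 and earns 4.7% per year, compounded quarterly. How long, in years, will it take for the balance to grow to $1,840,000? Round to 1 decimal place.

(1 + 0.01175)^(4t) = 1,840,000/448,080 = 4.1064.
4t·ln(1 + 0.01175) = ln(4.1064); 4t = 1.4125/0.0116815 ≈ 120.9218.
t ≈ 30.2305 years.

30.2 years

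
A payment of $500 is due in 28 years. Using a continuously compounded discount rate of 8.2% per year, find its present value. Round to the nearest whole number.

$50

P = A·e^(−rt) = 500·e^(−2.296).
e^(−2.296) ≈ 0.100660682, so P ≈ 50.3303.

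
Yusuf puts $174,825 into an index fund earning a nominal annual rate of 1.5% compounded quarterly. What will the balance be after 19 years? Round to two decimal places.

$232,351.76

Growth factor = (1 + 0.00375)^76 ≈ 1.32905339692.
A ≈ 174,825 × 1.32905339692 ≈ 232,351.7601.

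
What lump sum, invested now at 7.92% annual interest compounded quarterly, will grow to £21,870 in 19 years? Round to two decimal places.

£4,928.43

Periodic rate = 7.92%/4 = 0.0198; 76 periods.
P = 21,870/(1 + 0.0198)^76 ≈ 21,870/4.4375226214 ≈ 4,928.4256.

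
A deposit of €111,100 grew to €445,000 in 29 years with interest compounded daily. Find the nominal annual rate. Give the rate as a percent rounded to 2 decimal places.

(1 + r/365)^10585 = 445,000/111,100 = 4.0054.
1 + r/365 = 4.0054^(1/10585) ≈ 1.000131, so r/365 ≈ 0.000131104.
r ≈ 365·0.000131104 = 4.78529%.

4.79%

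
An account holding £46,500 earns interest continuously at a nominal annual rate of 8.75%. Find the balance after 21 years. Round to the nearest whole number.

A = P·e^(rt) = 46,500·e^(0.0875·21) = 46,500·e^1.8375.
e^1.8375 ≈ 6.28081657567, so A ≈ 292,057.9708.

£292,058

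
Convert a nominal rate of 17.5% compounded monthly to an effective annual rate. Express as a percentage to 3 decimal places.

18.974%

EAR = (1 + 17.5%/12)^12 − 1 = (1 + 0.0145833)^12 − 1.
(1 + 0.0145833)^12 ≈ 1.189742, so EAR ≈ 18.97417%.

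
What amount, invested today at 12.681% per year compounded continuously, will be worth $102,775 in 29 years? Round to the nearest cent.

$2,598.81

P = A·e^(−rt) = 102,775·e^(−3.67749).
e^(−3.67749) ≈ 0.0252863640222, so P ≈ 2,598.8061.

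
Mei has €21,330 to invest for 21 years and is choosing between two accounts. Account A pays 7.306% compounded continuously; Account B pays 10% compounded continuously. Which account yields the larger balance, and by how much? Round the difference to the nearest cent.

Account A growth factor: e^(0.07306·21) = e^1.53426 ≈ 4.6378922195; balance ≈ 98,926.2410.
Account B growth factor: e^(0.1·21) = e^2.1 ≈ 8.16616991257; balance ≈ 174,184.4042.
Account B is larger by 75,258.1632.

Account B, by €75,258.16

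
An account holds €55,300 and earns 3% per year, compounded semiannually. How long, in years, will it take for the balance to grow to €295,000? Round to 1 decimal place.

(1 + 0.015)^(2t) = 295,000/55,300 = 5.3345.
2t·ln(1 + 0.015) = ln(5.3345); 2t = 1.6742/0.0148886 ≈ 112.4485.
t ≈ 56.2243 years.

56.2 years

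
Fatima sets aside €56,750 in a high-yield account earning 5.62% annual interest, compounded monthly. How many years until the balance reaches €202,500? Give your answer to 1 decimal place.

22.7 years

(1 + 0.00468333)^(12t) = 202,500/56,750 = 3.5683.
12t·ln(1 + 0.00468333) = ln(3.5683); 12t = 1.2721/0.0046724 ≈ 272.2550.
t ≈ 22.6879 years.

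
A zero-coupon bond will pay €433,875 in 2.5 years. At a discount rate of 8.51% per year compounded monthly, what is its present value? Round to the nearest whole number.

€350,990

Periodic rate = 8.51%/12 = 0.00709167; 30 periods.
P = 433,875/(1 + 0.0851/12)^30 ≈ 433,875/1.23614686108 ≈ 350,989.8489.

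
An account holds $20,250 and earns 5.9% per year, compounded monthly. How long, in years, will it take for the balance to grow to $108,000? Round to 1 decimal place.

We need (1 + 0.00491667)^(12t) = 5.3333, so 12t = ln 5.3333 / ln 1.004917 ≈ 341.3061.
t ≈ 341.3061/12 = 28.4422 years.

28.4 years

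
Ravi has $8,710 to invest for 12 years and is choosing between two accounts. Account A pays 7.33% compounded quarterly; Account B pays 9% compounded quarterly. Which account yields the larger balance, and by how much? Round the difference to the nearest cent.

Account B, by $4,518.89

A: (1 + 0.018325)^48 ≈ 2.3908233142, so 8,710 × 2.3908233142 ≈ 20,824.0711.
B: (1 + 0.0225)^48 ≈ 2.9096396121, so 8,710 × 2.9096396121 ≈ 25,342.9610.
Difference ≈ 4,518.8900 in favor of B.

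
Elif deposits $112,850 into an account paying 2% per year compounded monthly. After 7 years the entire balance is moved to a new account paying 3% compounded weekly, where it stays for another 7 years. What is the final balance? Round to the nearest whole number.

$160,113

Phase 1: 112,850·(1 + 0.02/12)^84 ≈ 129,793.2716.
Phase 2: 129,793.2716·(1 + 0.03/52)^364 ≈ 160,113.4157.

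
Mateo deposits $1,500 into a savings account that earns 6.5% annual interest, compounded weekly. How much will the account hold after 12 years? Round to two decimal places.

$3,270.61

Periodic rate = 6.5%/52 = 0.00125; periods = 52·12 = 624.
A = 1,500·(1 + 0.00125)^624 ≈ 1,500·2.180409942 ≈ 3,270.6149.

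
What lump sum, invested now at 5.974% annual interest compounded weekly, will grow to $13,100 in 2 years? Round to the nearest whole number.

$11,625

Periodic rate = 5.974%/52 = 0.00114885; 104 periods.
P = 13,100/(1 + 0.05974/52)^104 ≈ 13,100/1.1268334252 ≈ 11,625.4982.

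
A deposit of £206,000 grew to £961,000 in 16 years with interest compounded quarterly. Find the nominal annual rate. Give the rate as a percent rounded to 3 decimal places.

9.742%

The 64-period growth factor is 961,000/206,000 = 4.66505.
r/4 = 4.66505^(1/64) − 1 ≈ 0.0243559, so r ≈ 4·0.0243559 = 9.74236%.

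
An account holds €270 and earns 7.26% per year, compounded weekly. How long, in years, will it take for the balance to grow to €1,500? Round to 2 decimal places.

23.64 years

We need (1 + 0.00139615)^(52t) = 5.5556, so 52t = ln 5.5556 / ln 1.001396 ≈ 1229.0875.
t ≈ 1229.0875/52 = 23.6363 years.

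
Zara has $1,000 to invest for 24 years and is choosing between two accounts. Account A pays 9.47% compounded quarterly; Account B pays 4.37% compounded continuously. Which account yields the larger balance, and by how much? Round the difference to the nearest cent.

A: (1 + 0.023675)^96 ≈ 9.452818671, so 1,000 × 9.452818671 ≈ 9,452.8187.
B: e^(0.0437·24) = e^1.0488 ≈ 2.854223993, so 1,000 × 2.854223993 ≈ 2,854.2240.
Difference ≈ 6,598.5947 in favor of A.

Account A, by $6,598.59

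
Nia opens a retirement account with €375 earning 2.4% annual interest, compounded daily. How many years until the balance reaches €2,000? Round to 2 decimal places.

69.75 years

(1 + 0.0000657534)^(365t) = 2,000/375 = 5.3333.
365t·ln(1 + 0.0000657534) = ln(5.3333); 365t = 1.674/6.57513e-05 ≈ 25459.2286.
t ≈ 69.7513 years.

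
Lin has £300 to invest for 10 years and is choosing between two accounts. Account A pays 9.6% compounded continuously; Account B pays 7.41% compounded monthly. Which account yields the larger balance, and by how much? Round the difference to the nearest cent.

Account A growth factor: e^(0.096·10) = e^0.96 ≈ 2.61169647; balance ≈ 783.5089.
Account B growth factor: (1 + 0.006175)^120 ≈ 2.09325765; balance ≈ 627.9773.
Account A is larger by 155.5316.

Account A, by £155.53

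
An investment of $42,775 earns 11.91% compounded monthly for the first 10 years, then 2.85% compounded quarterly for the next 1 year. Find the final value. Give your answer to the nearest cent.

$143,952.19

Phase 1: 42,775·(1 + 0.009925)^120 ≈ 139,921.6048.
Phase 2: 139,921.6048·(1 + 0.007125)^4 ≈ 143,952.1926.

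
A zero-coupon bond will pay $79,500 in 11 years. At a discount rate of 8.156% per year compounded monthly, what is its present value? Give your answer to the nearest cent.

Growth factor = (1 + 0.08156/12)^132 ≈ 2.4451950527.
P = 79,500/2.4451950527 ≈ 32,512.7437.

$32,512.74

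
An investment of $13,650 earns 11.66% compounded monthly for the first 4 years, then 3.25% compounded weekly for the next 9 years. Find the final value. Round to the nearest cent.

$29,087.16

After 4 years at 11.66%: 13,650 × 1.590659397 ≈ 21,712.5008.
Then 9 years at 3.25%: 21,712.5008 × 1.3396503296 ≈ 29,087.1588.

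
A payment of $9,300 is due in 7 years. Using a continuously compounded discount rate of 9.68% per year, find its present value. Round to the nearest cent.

P = A·e^(−rt) = 9,300·e^(−0.6776).
e^(−0.6776) ≈ 0.5078343334, so P ≈ 4,722.8593.

$4,722.86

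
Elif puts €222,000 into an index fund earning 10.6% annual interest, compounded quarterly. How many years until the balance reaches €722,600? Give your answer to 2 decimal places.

11.28 years

(1 + 0.0265)^(4t) = 722,600/222,000 = 3.255.
4t·ln(1 + 0.0265) = ln(3.255); 4t = 1.1802/0.026155 ≈ 45.1226.
t ≈ 11.2806 years.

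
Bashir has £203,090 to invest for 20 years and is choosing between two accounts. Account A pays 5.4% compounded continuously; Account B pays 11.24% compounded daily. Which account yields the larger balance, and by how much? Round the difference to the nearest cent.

Account A growth factor: e^(0.054·20) = e^1.08 ≈ 2.94467955107; balance ≈ 598,034.9700.
Account B growth factor: (1 + 0.1124/365)^7300 ≈ 9.465503134639; balance ≈ 1,922,349.0316.
Account B is larger by 1,324,314.0616.

Account B, by £1,324,314.06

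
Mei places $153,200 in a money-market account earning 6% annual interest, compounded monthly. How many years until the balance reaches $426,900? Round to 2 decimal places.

(1 + 0.005)^(12t) = 426,900/153,200 = 2.7866.
12t·ln(1 + 0.005) = ln(2.7866); 12t = 1.0248/0.00498754 ≈ 205.4731.
t ≈ 17.1228 years.

17.12 years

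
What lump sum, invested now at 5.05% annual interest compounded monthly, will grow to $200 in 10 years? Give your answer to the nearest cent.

Growth factor = (1 + 0.0505/12)^120 ≈ 1.65523065.
P = 200/1.65523065 ≈ 120.8291.

$120.83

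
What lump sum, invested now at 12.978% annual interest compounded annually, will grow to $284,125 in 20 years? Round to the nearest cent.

$24,753.23

Growth factor = (1 + 0.12978)^20 ≈ 11.4783019947.
P = 284,125/11.4783019947 ≈ 24,753.2257.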